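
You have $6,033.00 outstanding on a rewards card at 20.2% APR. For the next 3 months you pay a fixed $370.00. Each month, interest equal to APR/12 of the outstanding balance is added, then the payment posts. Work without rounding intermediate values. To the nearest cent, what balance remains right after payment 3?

$5,214.03

Monthly rate r = 20.2%/12 = 1.68333% = 0.0168333.
Each month: B ← B·(1+r) − $370.00.
Month 1: interest $101.56; balance after payment $5,764.56.
Month 2: interest $97.04; balance after payment $5,491.59.
Month 3: interest $92.44; balance after payment $5,214.03.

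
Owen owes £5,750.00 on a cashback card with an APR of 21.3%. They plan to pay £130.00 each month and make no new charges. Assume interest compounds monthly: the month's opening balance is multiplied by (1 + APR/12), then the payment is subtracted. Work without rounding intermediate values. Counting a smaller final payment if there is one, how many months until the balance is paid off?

Monthly rate r = 21.3%/12 = 1.775% = 0.01775.
Recurrence: B ← B·(1+r) − £130.00.
Month 1: interest £102.06; balance after payment £5,722.06.
Month 2: interest £101.57; balance after payment £5,693.63.
Closed form: n = −ln(1 − rB₀/P)/ln(1+r) = −ln(0.2149)/ln(1.01775) ≈ 87.390, so the balance reaches zero during payment 88.

88 months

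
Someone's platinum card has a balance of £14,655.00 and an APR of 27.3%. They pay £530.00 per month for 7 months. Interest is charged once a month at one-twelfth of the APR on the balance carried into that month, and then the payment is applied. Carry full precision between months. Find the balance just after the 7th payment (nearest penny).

Monthly rate r = 27.3%/12 = 2.275% = 0.02275.
Each month: B ← B·(1+r) − £530.00.
Month 1: interest £333.40; balance after payment £14,458.40.
Month 2: interest £328.93; balance after payment £14,257.33.
Month 3: interest £324.35; balance after payment £14,051.68.
Month 4: interest £319.68; balance after payment £13,841.36.
Month 5: interest £314.89; balance after payment £13,626.25.
Month 6: interest £310.00; balance after payment £13,406.25.
Month 7: interest £304.99; balance after payment £13,181.24.

£13,181.24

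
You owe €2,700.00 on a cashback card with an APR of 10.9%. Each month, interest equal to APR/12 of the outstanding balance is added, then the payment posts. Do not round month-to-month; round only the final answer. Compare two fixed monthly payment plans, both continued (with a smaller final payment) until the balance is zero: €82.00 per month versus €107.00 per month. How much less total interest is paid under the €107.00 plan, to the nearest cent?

€142.06

Monthly rate r = 10.9%/12 = 0.908333% = 0.00908333.
At €82.00/mo: n = ⌈−ln(1 − rB₀/P)/ln(1+r)⌉ = 40 payments (last €24.73); total interest = total paid − €2,700.00 = €522.73.
At €107.00/mo: 29 payments (last €84.67); total interest €380.67.
Interest saved = €522.73 − €380.67 = €142.06.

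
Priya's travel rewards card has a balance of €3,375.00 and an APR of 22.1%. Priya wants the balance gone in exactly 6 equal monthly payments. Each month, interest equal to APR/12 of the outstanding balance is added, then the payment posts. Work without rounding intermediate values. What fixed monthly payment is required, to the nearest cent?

Monthly rate r = 22.1%/12 = 1.84167% = 0.0184167.
Level-payment amortization: P = B₀·r / (1 − (1+r)^(−n)) = 3375.00·0.0184167 / (1 − 1.01842^(−6)).
Denominator 1 − (1+r)^(−6) = 0.103713177.
P = 62.1563 / 0.103713177 ≈ 599.31.

€599.31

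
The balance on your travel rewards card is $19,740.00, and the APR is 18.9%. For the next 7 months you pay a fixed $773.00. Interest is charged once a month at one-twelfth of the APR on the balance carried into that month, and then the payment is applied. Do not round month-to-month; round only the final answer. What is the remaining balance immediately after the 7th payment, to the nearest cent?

$16,348.42

Monthly rate r = 18.9%/12 = 1.575% = 0.01575.
Each month: B ← B·(1+r) − $773.00.
Month 1: interest $310.91; balance after payment $19,277.90.
Month 2: interest $303.63; balance after payment $18,808.53.
Month 3: interest $296.23; balance after payment $18,331.77.
Month 4: interest $288.73; balance after payment $17,847.49.
Month 5: interest $281.10; balance after payment $17,355.59.
Month 6: interest $273.35; balance after payment $16,855.94.
Month 7: interest $265.48; balance after payment $16,348.42.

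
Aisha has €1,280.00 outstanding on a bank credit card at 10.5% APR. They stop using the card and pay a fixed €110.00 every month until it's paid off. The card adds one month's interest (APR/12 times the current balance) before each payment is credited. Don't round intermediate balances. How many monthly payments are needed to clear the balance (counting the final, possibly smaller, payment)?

13 payments

Monthly rate r = 10.5%/12 = 0.875% = 0.00875.
Recurrence: B ← B·(1+r) − €110.00.
Month 1: interest €11.20; balance after payment €1,181.20.
Month 2: interest €10.34; balance after payment €1,081.54.
Closed form: n = −ln(1 − rB₀/P)/ln(1+r) = −ln(0.89818)/ln(1.00875) ≈ 12.326, so the balance reaches zero during payment 13.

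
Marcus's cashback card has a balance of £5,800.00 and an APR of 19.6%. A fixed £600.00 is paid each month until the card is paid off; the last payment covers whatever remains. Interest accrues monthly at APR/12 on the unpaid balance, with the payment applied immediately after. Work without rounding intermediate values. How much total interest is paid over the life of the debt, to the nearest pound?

£565

Monthly rate r = 19.6%/12 = 1.63333% = 0.0163333.
Payoff takes n = ⌈−ln(1 − rB₀/P)/ln(1+r)⌉ = ⌈10.607⌉ = 11 payments; the last is £365.18.
Total paid = 10·£600.00 + £365.18 = £6,365.18.
Total interest = total paid − principal = £6,365.18 − £5,800.00 = £565.18.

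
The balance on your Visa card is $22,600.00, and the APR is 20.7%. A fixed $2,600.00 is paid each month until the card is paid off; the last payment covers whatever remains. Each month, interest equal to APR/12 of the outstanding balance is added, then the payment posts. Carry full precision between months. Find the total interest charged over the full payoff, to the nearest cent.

Monthly rate r = 20.7%/12 = 1.725% = 0.01725.
Payoff takes n = ⌈−ln(1 − rB₀/P)/ln(1+r)⌉ = ⌈9.498⌉ = 10 payments; the last is $1,301.52.
Total paid = 9·$2,600.00 + $1,301.52 = $24,701.52.
Total interest = total paid − principal = $24,701.52 − $22,600.00 = $2,101.52.

$2,101.52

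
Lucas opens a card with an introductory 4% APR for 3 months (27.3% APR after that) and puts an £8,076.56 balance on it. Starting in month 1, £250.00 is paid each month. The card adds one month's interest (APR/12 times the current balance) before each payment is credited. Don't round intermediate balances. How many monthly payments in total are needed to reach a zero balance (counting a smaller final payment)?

Promo months 1–3 at r₀ = 4%/12 = 0.00333333; months 4+ at r₁ = 27.3%/12 = 0.02275.
After month 3: iterate B ← B·(1+r₀) − £250.00 for 3 months → £7,405.09.
Then at r₁ with £250.00/mo: n₂ = −ln(1 − r₁·B/P)/ln(1+r₁) ≈ 49.81 → 50 more payments.

53 months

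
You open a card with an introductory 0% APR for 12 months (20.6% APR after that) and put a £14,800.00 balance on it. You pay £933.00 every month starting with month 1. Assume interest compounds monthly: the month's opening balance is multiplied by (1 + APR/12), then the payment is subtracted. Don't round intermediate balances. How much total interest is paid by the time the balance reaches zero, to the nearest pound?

£157

Promo months 1–12 at r₀ = 0%/12 = 0; months 13+ at r₁ = 20.6%/12 = 0.0171667.
After month 12 (no interest yet): B = £14,800.00 − 12·£933.00 = £3,604.00.
Then at r₁ with £933.00/mo: n₂ = −ln(1 − r₁·B/P)/ln(1+r₁) ≈ 4.03 → 5 more payments.
Total paid = 16·£933.00 + £29.21 = £14,957.21; interest = £14,957.21 − £14,800.00 = £157.21.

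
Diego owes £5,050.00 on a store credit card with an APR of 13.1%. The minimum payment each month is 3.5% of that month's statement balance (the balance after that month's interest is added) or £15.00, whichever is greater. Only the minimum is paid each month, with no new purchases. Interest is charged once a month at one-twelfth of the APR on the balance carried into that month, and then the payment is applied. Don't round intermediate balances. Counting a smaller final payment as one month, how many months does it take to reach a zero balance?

135 months

Monthly rate r = 13.1%/12 = 1.09167% = 0.0109167.
While 3.5% of the post-interest balance exceeds £15.00, each month B ← (B·(1+r))·(1 − 0.035), i.e. B shrinks by the factor (1+r)·0.965 = 0.97553.
This holds for months 1–101. Entering month 102 the balance is £413.81; 3.5% of the post-interest balance is now below £15.00, so the flat £15.00 minimum applies from here.
From month 102 a fixed £15.00 at rate r clears £413.81 in 34 more payments. Total: 101 + 34 = 135 months.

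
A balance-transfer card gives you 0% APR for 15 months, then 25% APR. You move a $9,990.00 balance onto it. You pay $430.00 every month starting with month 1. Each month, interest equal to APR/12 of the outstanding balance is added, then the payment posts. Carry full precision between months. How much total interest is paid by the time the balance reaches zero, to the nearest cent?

$384.27

Promo months 1–15 at r₀ = 0%/12 = 0; months 16+ at r₁ = 25%/12 = 0.0208333.
After month 15 (no interest yet): B = $9,990.00 − 15·$430.00 = $3,540.00.
Then at r₁ with $430.00/mo: n₂ = −ln(1 − r₁·B/P)/ln(1+r₁) ≈ 9.13 → 10 more payments.
Total paid = 24·$430.00 + $54.27 = $10,374.27; interest = $10,374.27 − $9,990.00 = $384.27.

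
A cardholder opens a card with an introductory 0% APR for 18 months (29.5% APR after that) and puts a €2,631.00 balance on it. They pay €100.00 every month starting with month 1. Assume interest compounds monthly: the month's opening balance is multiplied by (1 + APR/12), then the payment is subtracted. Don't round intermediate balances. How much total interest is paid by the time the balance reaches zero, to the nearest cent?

€110.24

Promo months 1–18 at r₀ = 0%/12 = 0; months 19+ at r₁ = 29.5%/12 = 0.0245833.
After month 18 (no interest yet): B = €2,631.00 − 18·€100.00 = €831.00.
Then at r₁ with €100.00/mo: n₂ = −ln(1 − r₁·B/P)/ln(1+r₁) ≈ 9.41 → 10 more payments.
Total paid = 27·€100.00 + €41.24 = €2,741.24; interest = €2,741.24 − €2,631.00 = €110.24.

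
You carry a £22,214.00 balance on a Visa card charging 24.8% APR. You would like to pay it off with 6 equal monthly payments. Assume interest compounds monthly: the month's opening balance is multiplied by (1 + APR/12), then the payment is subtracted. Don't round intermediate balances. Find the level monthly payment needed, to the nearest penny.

£3,974.70

Monthly rate r = 24.8%/12 = 2.06667% = 0.0206667.
Level-payment amortization: P = B₀·r / (1 − (1+r)^(−n)) = 22214.00·0.0206667 / (1 − 1.02067^(−6)).
Denominator 1 − (1+r)^(−6) = 0.115502906.
P = 459.089 / 0.115502906 ≈ 3974.70.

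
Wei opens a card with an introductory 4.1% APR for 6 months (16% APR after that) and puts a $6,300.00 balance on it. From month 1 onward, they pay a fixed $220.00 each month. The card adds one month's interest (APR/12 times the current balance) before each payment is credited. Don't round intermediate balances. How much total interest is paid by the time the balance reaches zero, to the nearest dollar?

$1,160

Promo months 1–6 at r₀ = 4.1%/12 = 0.00341667; months 7+ at r₁ = 16%/12 = 0.0133333.
After month 6: iterate B ← B·(1+r₀) − $220.00 for 6 months → $5,098.93.
Then at r₁ with $220.00/mo: n₂ = −ln(1 − r₁·B/P)/ln(1+r₁) ≈ 27.91 → 28 more payments.
Total paid = 33·$220.00 + $199.97 = $7,459.97; interest = $7,459.97 − $6,300.00 = $1,159.97.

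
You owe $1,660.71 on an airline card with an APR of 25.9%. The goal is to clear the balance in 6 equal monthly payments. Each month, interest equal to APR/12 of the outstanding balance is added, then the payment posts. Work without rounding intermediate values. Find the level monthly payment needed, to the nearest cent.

Monthly rate r = 25.9%/12 = 2.15833% = 0.0215833.
Level-payment amortization: P = B₀·r / (1 − (1+r)^(−n)) = 1660.71·0.0215833 / (1 − 1.02158^(−6)).
Denominator 1 − (1+r)^(−6) = 0.120254192.
P = 35.8437 / 0.120254192 ≈ 298.07.

$298.07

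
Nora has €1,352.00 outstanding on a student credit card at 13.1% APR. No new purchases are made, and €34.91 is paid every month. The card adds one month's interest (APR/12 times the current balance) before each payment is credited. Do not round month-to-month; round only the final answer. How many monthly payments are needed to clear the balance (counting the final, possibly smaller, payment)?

Monthly rate r = 13.1%/12 = 1.09167% = 0.0109167.
Recurrence: B ← B·(1+r) − €34.91.
Month 1: interest €14.76; balance after payment €1,331.85.
Month 2: interest €14.54; balance after payment €1,311.48.
Closed form: n = −ln(1 − rB₀/P)/ln(1+r) = −ln(0.57722)/ln(1.01092) ≈ 50.613, so the balance reaches zero during payment 51.

51 payments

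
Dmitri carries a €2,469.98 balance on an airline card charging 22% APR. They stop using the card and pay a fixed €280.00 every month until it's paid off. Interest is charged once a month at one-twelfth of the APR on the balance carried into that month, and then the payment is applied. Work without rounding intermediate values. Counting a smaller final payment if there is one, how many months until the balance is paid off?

Monthly rate r = 22%/12 = 1.83333% = 0.0183333.
Recurrence: B ← B·(1+r) − €280.00.
Month 1: interest €45.28; balance after payment €2,235.26.
Month 2: interest €40.98; balance after payment €1,996.24.
Closed form: n = −ln(1 − rB₀/P)/ln(1+r) = −ln(0.83828)/ln(1.01833) ≈ 9.710, so the balance reaches zero during payment 10.

10 payments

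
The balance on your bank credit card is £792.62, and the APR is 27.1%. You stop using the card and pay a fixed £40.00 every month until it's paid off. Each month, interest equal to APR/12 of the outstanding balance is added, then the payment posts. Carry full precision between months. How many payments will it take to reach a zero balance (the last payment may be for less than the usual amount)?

Monthly rate r = 27.1%/12 = 2.25833% = 0.0225833.
Recurrence: B ← B·(1+r) − £40.00.
Month 1: interest £17.90; balance after payment £770.52.
Month 2: interest £17.40; balance after payment £747.92.
Closed form: n = −ln(1 − rB₀/P)/ln(1+r) = −ln(0.5525)/ln(1.02258) ≈ 26.567, so the balance reaches zero during payment 27.

27 months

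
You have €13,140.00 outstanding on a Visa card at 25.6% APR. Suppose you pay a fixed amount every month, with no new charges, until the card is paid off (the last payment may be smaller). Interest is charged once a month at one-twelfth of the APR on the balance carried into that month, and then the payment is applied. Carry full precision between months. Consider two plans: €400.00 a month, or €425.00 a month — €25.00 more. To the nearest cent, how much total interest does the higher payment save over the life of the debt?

Monthly rate r = 25.6%/12 = 2.13333% = 0.0213333.
At €400.00/mo: n = ⌈−ln(1 − rB₀/P)/ln(1+r)⌉ = 58 payments (last €65.61); total interest = total paid − €13,140.00 = €9,725.61.
At €425.00/mo: 52 payments (last €20.49); total interest €8,555.49.
Interest saved = €9,725.61 − €8,555.49 = €1,170.12.

€1,170.12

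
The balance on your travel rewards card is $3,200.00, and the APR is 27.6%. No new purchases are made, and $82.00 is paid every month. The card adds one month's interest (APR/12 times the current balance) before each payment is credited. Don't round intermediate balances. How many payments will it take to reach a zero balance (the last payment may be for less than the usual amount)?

101 months

Monthly rate r = 27.6%/12 = 2.3% = 0.023.
Recurrence: B ← B·(1+r) − $82.00.
Month 1: interest $73.60; balance after payment $3,191.60.
Month 2: interest $73.41; balance after payment $3,183.01.
Closed form: n = −ln(1 − rB₀/P)/ln(1+r) = −ln(0.10244)/ln(1.023) ≈ 100.200, so the balance reaches zero during payment 101.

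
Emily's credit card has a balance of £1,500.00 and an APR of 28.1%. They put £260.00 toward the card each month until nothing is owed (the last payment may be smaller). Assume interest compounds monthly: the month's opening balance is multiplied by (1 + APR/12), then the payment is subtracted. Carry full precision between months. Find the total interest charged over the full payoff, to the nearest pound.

£131

Monthly rate r = 28.1%/12 = 2.34167% = 0.0234167.
Payoff takes n = ⌈−ln(1 − rB₀/P)/ln(1+r)⌉ = ⌈6.270⌉ = 7 payments; the last is £70.87.
Total paid = 6·£260.00 + £70.87 = £1,630.87.
Total interest = total paid − principal = £1,630.87 − £1,500.00 = £130.87.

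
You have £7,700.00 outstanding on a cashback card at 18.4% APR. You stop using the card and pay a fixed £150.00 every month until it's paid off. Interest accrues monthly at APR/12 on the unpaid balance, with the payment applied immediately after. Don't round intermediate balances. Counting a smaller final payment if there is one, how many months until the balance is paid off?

Monthly rate r = 18.4%/12 = 1.53333% = 0.0153333.
Recurrence: B ← B·(1+r) − £150.00.
Month 1: interest £118.07; balance after payment £7,668.07.
Month 2: interest £117.58; balance after payment £7,635.64.
Closed form: n = −ln(1 − rB₀/P)/ln(1+r) = −ln(0.21289)/ln(1.01533) ≈ 101.662, so the balance reaches zero during payment 102.

102 payments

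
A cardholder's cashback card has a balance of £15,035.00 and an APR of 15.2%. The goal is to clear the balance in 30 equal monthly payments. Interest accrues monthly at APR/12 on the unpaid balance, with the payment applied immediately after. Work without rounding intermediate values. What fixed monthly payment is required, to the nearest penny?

£605.53

Monthly rate r = 15.2%/12 = 1.26667% = 0.0126667.
Level-payment amortization: P = B₀·r / (1 − (1+r)^(−n)) = 15035.00·0.0126667 / (1 − 1.01267^(−30)).
Denominator 1 − (1+r)^(−30) = 0.314504583.
P = 190.443 / 0.314504583 ≈ 605.53.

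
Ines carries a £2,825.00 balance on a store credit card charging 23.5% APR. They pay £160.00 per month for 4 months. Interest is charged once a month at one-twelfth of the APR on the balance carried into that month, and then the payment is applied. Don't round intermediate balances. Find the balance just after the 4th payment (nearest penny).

Monthly rate r = 23.5%/12 = 1.95833% = 0.0195833.
Each month: B ← B·(1+r) − £160.00.
Month 1: interest £55.32; balance after payment £2,720.32.
Month 2: interest £53.27; balance after payment £2,613.60.
Month 3: interest £51.18; balance after payment £2,504.78.
Month 4: interest £49.05; balance after payment £2,393.83.

£2,393.83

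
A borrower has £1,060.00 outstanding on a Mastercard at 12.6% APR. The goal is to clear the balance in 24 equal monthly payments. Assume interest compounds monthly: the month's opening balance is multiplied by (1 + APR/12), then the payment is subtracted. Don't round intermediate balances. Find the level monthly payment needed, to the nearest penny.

Monthly rate r = 12.6%/12 = 1.05% = 0.0105.
Level-payment amortization: P = B₀·r / (1 − (1+r)^(−n)) = 1060.00·0.0105 / (1 − 1.0105^(−24)).
Denominator 1 − (1+r)^(−24) = 0.221733438.
P = 11.13 / 0.221733438 ≈ 50.20.

£50.20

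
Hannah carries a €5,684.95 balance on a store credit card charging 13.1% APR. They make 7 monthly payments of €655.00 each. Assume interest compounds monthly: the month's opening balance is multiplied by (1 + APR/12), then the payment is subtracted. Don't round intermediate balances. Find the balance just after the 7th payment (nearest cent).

Monthly rate r = 13.1%/12 = 1.09167% = 0.0109167.
Each month: B ← B·(1+r) − €655.00.
Month 1: interest €62.06; balance after payment €5,092.01.
Month 2: interest €55.59; balance after payment €4,492.60.
Month 3: interest €49.04; balance after payment €3,886.64.
Month 4: interest €42.43; balance after payment €3,274.07.
Month 5: interest €35.74; balance after payment €2,654.81.
Month 6: interest €28.98; balance after payment €2,028.80.
Month 7: interest €22.15; balance after payment €1,395.94.

€1,395.94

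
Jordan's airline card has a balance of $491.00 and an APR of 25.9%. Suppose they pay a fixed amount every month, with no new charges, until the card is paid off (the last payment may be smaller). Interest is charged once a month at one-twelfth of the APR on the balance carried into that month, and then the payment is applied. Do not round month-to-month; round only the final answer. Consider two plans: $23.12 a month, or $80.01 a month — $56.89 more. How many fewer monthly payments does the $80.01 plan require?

Monthly rate r = 25.9%/12 = 2.15833% = 0.0215833.
At $23.12/mo: n = ⌈−ln(1 − rB₀/P)/ln(1+r)⌉ = 29 payments (last $16.57); total interest = total paid − $491.00 = $172.93.
At $80.01/mo: 7 payments (last $52.50); total interest $41.56.
Payments saved = 29 − 7 = 22.

22 fewer payments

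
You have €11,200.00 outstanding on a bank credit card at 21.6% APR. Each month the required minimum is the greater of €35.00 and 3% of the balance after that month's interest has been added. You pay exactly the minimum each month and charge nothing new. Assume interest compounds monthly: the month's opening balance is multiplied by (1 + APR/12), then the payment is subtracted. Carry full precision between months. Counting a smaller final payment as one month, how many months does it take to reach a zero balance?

231 months

Monthly rate r = 21.6%/12 = 1.8% = 0.018.
While 3% of the post-interest balance exceeds €35.00, each month B ← (B·(1+r))·(1 − 0.03), i.e. B shrinks by the factor (1+r)·0.97 = 0.98746.
This holds for months 1–181. Entering month 182 the balance is €1,140.91; 3% of the post-interest balance is now below €35.00, so the flat €35.00 minimum applies from here.
From month 182 a fixed €35.00 at rate r clears €1,140.91 in 50 more payments. Total: 181 + 50 = 231 months.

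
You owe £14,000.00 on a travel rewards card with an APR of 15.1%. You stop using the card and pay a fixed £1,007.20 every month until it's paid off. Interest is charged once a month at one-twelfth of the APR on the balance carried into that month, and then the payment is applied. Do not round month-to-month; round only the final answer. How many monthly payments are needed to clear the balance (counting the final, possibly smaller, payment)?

16 payments

Monthly rate r = 15.1%/12 = 1.25833% = 0.0125833.
Recurrence: B ← B·(1+r) − £1,007.20.
Month 1: interest £176.17; balance after payment £13,168.97.
Month 2: interest £165.71; balance after payment £12,327.48.
Closed form: n = −ln(1 − rB₀/P)/ln(1+r) = −ln(0.82509)/ln(1.01258) ≈ 15.375, so the balance reaches zero during payment 16.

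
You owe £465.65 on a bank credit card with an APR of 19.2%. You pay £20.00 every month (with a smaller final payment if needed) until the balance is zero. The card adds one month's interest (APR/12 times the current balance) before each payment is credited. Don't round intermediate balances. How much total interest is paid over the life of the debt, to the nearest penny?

£121.59

Monthly rate r = 19.2%/12 = 1.6% = 0.016.
Payoff takes n = ⌈−ln(1 − rB₀/P)/ln(1+r)⌉ = ⌈29.360⌉ = 30 payments; the last is £7.24.
Total paid = 29·£20.00 + £7.24 = £587.24.
Total interest = total paid − principal = £587.24 − £465.65 = £121.59.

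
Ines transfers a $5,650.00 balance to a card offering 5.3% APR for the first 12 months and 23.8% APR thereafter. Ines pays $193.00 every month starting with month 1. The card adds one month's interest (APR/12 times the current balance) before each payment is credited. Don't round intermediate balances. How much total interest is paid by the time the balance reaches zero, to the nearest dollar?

Promo months 1–12 at r₀ = 5.3%/12 = 0.00441667; months 13+ at r₁ = 23.8%/12 = 0.0198333.
After month 12: iterate B ← B·(1+r₀) − $193.00 for 12 months → $3,583.74.
Then at r₁ with $193.00/mo: n₂ = −ln(1 − r₁·B/P)/ln(1+r₁) ≈ 23.39 → 24 more payments.
Total paid = 35·$193.00 + $75.16 = $6,830.16; interest = $6,830.16 − $5,650.00 = $1,180.16.

$1,180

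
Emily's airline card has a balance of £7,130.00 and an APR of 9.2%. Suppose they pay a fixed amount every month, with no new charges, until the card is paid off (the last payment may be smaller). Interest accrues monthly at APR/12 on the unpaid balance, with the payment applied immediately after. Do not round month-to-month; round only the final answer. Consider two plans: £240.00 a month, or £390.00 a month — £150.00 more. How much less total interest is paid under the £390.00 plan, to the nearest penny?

Monthly rate r = 9.2%/12 = 0.766667% = 0.00766667.
At £240.00/mo: n = ⌈−ln(1 − rB₀/P)/ln(1+r)⌉ = 34 payments (last £202.17); total interest = total paid − £7,130.00 = £992.17.
At £390.00/mo: 20 payments (last £301.57); total interest £581.57.
Interest saved = £992.17 − £581.57 = £410.60.

£410.60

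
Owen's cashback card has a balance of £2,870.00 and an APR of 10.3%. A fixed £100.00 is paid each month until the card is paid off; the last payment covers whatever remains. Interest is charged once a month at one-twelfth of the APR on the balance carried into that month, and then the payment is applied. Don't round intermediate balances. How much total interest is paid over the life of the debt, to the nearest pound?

£439

Monthly rate r = 10.3%/12 = 0.858333% = 0.00858333.
Payoff takes n = ⌈−ln(1 − rB₀/P)/ln(1+r)⌉ = ⌈33.091⌉ = 34 payments; the last is £9.10.
Total paid = 33·£100.00 + £9.10 = £3,309.10.
Total interest = total paid − principal = £3,309.10 − £2,870.00 = £439.10.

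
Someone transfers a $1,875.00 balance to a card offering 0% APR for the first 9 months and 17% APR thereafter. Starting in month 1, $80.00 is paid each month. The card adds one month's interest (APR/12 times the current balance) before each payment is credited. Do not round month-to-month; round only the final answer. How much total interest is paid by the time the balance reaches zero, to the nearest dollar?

Promo months 1–9 at r₀ = 0%/12 = 0; months 10+ at r₁ = 17%/12 = 0.0141667.
After month 9 (no interest yet): B = $1,875.00 − 9·$80.00 = $1,155.00.
Then at r₁ with $80.00/mo: n₂ = −ln(1 − r₁·B/P)/ln(1+r₁) ≈ 16.27 → 17 more payments.
Total paid = 25·$80.00 + $21.42 = $2,021.42; interest = $2,021.42 − $1,875.00 = $146.42.

$146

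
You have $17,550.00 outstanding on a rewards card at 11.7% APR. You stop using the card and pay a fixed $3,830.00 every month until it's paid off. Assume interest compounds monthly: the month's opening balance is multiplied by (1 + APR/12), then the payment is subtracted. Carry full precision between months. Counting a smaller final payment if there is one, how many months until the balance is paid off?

5 payments

Monthly rate r = 11.7%/12 = 0.975% = 0.00975.
Recurrence: B ← B·(1+r) − $3,830.00.
Month 1: interest $171.11; balance after payment $13,891.11.
Month 2: interest $135.44; balance after payment $10,196.55.
Month 3: interest $99.42; balance after payment $6,465.97.
Month 4: interest $63.04; balance after payment $2,699.01.
Month 5: interest $26.32; balance after payment $0.00.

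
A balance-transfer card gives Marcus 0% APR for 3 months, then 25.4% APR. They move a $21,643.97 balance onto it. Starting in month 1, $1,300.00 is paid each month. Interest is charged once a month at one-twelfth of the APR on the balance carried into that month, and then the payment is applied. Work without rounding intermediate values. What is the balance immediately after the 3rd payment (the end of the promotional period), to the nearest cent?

$17,743.97

Promo months 1–3 at r₀ = 0%/12 = 0; months 4+ at r₁ = 25.4%/12 = 0.0211667.
After month 3 (no interest yet): B = $21,643.97 − 3·$1,300.00 = $17,743.97.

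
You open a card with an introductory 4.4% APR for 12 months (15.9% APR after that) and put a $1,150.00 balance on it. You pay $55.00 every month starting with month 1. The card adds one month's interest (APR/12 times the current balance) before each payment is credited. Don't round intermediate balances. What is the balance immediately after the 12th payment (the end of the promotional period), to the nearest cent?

Promo months 1–12 at r₀ = 4.4%/12 = 0.00366667; months 13+ at r₁ = 15.9%/12 = 0.01325.
After month 12: iterate B ← B·(1+r₀) − $55.00 for 12 months → $528.16.

$528.16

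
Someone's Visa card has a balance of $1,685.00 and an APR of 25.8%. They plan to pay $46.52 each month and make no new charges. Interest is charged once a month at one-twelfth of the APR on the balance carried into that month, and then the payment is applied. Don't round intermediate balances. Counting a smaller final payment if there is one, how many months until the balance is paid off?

Monthly rate r = 25.8%/12 = 2.15% = 0.0215.
Recurrence: B ← B·(1+r) − $46.52.
Month 1: interest $36.23; balance after payment $1,674.71.
Month 2: interest $36.01; balance after payment $1,664.19.
Closed form: n = −ln(1 − rB₀/P)/ln(1+r) = −ln(0.22125)/ln(1.0215) ≈ 70.913, so the balance reaches zero during payment 71.

71 payments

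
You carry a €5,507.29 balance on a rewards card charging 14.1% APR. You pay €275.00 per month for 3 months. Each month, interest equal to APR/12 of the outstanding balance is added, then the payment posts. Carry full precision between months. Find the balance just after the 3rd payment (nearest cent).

€4,868.98

Monthly rate r = 14.1%/12 = 1.175% = 0.01175.
Each month: B ← B·(1+r) − €275.00.
Month 1: interest €64.71; balance after payment €5,297.00.
Month 2: interest €62.24; balance after payment €5,084.24.
Month 3: interest €59.74; balance after payment €4,868.98.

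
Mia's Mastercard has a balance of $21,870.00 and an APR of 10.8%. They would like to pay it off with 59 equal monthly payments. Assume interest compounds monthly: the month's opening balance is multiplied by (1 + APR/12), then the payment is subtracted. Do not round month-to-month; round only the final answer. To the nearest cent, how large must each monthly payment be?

$479.39

Monthly rate r = 10.8%/12 = 0.9% = 0.009.
Level-payment amortization: P = B₀·r / (1 − (1+r)^(−n)) = 21870.00·0.009 / (1 − 1.009^(−59)).
Denominator 1 − (1+r)^(−59) = 0.410584989.
P = 196.83 / 0.410584989 ≈ 479.39.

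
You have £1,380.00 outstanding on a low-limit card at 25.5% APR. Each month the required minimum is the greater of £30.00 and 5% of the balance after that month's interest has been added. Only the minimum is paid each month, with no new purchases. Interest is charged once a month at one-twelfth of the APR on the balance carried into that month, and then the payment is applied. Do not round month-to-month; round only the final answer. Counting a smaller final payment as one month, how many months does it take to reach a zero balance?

Monthly rate r = 25.5%/12 = 2.125% = 0.02125.
While 5% of the post-interest balance exceeds £30.00, each month B ← (B·(1+r))·(1 − 0.05), i.e. B shrinks by the factor (1+r)·0.95 = 0.97019.
This holds for months 1–29. Entering month 30 the balance is £573.71; 5% of the post-interest balance is now below £30.00, so the flat £30.00 minimum applies from here.
From month 30 a fixed £30.00 at rate r clears £573.71 in 25 more payments. Total: 29 + 25 = 54 months.

54 months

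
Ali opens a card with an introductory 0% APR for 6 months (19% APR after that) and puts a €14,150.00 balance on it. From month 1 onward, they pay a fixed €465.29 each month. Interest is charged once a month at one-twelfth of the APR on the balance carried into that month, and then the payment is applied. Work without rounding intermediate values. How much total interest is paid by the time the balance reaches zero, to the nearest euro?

Promo months 1–6 at r₀ = 0%/12 = 0; months 7+ at r₁ = 19%/12 = 0.0158333.
After month 6 (no interest yet): B = €14,150.00 − 6·€465.29 = €11,358.26.
Then at r₁ with €465.29/mo: n₂ = −ln(1 − r₁·B/P)/ln(1+r₁) ≈ 31.10 → 32 more payments.
Total paid = 37·€465.29 + €47.81 = €17,263.54; interest = €17,263.54 − €14,150.00 = €3,113.54.

€3,114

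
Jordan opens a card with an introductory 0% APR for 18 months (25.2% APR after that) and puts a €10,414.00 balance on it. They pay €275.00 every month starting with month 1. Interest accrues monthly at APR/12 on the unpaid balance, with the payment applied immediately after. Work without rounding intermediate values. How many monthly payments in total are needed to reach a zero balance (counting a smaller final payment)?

Promo months 1–18 at r₀ = 0%/12 = 0; months 19+ at r₁ = 25.2%/12 = 0.021.
After month 18 (no interest yet): B = €10,414.00 − 18·€275.00 = €5,464.00.
Then at r₁ with €275.00/mo: n₂ = −ln(1 − r₁·B/P)/ln(1+r₁) ≈ 25.98 → 26 more payments.

44 months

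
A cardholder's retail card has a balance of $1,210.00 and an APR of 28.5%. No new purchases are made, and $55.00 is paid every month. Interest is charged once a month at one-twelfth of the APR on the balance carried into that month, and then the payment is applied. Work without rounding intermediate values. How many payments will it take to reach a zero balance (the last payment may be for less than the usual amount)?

32 months

Monthly rate r = 28.5%/12 = 2.375% = 0.02375.
Recurrence: B ← B·(1+r) − $55.00.
Month 1: interest $28.74; balance after payment $1,183.74.
Month 2: interest $28.11; balance after payment $1,156.85.
Closed form: n = −ln(1 − rB₀/P)/ln(1+r) = −ln(0.4775)/ln(1.02375) ≈ 31.492, so the balance reaches zero during payment 32.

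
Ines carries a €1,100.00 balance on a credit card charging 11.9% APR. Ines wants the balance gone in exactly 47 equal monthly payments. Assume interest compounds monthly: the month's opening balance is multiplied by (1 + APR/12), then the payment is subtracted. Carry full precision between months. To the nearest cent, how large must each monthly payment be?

€29.39

Monthly rate r = 11.9%/12 = 0.991667% = 0.00991667.
Level-payment amortization: P = B₀·r / (1 − (1+r)^(−n)) = 1100.00·0.00991667 / (1 − 1.00992^(−47)).
Denominator 1 − (1+r)^(−47) = 0.371102821.
P = 10.9083 / 0.371102821 ≈ 29.39.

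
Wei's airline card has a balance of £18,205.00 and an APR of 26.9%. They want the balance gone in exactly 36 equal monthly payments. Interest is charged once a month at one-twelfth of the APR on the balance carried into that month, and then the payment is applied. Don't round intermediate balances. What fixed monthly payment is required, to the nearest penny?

£742.25

Monthly rate r = 26.9%/12 = 2.24167% = 0.0224167.
Level-payment amortization: P = B₀·r / (1 − (1+r)^(−n)) = 18205.00·0.0224167 / (1 − 1.02242^(−36)).
Denominator 1 − (1+r)^(−36) = 0.549811015.
P = 408.095 / 0.549811015 ≈ 742.25.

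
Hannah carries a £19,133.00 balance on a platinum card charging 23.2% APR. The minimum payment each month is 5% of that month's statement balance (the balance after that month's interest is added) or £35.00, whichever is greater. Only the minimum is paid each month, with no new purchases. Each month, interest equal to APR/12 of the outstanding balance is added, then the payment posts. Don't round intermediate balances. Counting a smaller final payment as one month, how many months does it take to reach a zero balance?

Monthly rate r = 23.2%/12 = 1.93333% = 0.0193333.
While 5% of the post-interest balance exceeds £35.00, each month B ← (B·(1+r))·(1 − 0.05), i.e. B shrinks by the factor (1+r)·0.95 = 0.96837.
This holds for months 1–104. Entering month 105 the balance is £675.97; 5% of the post-interest balance is now below £35.00, so the flat £35.00 minimum applies from here.
From month 105 a fixed £35.00 at rate r clears £675.97 in 25 more payments. Total: 104 + 25 = 129 months.

129 months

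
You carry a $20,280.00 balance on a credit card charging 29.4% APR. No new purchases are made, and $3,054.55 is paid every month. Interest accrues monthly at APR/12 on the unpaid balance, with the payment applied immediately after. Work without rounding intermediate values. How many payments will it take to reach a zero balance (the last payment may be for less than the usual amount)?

Monthly rate r = 29.4%/12 = 2.45% = 0.0245.
Recurrence: B ← B·(1+r) − $3,054.55.
Month 1: interest $496.86; balance after payment $17,722.31.
Month 2: interest $434.20; balance after payment $15,101.96.
Closed form: n = −ln(1 − rB₀/P)/ln(1+r) = −ln(0.83734)/ln(1.0245) ≈ 7.334, so the balance reaches zero during payment 8.

8 payments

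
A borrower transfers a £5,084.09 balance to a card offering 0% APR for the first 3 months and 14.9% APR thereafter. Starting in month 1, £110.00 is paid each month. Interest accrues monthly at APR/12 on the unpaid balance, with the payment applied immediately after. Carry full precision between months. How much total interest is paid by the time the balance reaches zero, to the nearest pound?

Promo months 1–3 at r₀ = 0%/12 = 0; months 4+ at r₁ = 14.9%/12 = 0.0124167.
After month 3 (no interest yet): B = £5,084.09 − 3·£110.00 = £4,754.09.
Then at r₁ with £110.00/mo: n₂ = −ln(1 − r₁·B/P)/ln(1+r₁) ≈ 62.34 → 63 more payments.
Total paid = 65·£110.00 + £37.14 = £7,187.14; interest = £7,187.14 − £5,084.09 = £2,103.05.

£2,103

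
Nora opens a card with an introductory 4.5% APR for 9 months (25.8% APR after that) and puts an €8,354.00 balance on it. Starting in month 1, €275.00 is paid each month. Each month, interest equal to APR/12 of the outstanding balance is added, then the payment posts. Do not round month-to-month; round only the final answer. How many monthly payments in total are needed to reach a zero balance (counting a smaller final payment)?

40 payments

Promo months 1–9 at r₀ = 4.5%/12 = 0.00375; months 10+ at r₁ = 25.8%/12 = 0.0215.
After month 9: iterate B ← B·(1+r₀) − €275.00 for 9 months → €6,127.76.
Then at r₁ with €275.00/mo: n₂ = −ln(1 − r₁·B/P)/ln(1+r₁) ≈ 30.66 → 31 more payments.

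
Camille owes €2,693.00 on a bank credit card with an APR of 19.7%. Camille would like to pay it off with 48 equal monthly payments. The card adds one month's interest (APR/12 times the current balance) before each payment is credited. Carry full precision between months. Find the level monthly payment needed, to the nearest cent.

€81.52

Monthly rate r = 19.7%/12 = 1.64167% = 0.0164167.
Level-payment amortization: P = B₀·r / (1 − (1+r)^(−n)) = 2693.00·0.0164167 / (1 − 1.01642^(−48)).
Denominator 1 − (1+r)^(−48) = 0.542327659.
P = 44.2101 / 0.542327659 ≈ 81.52.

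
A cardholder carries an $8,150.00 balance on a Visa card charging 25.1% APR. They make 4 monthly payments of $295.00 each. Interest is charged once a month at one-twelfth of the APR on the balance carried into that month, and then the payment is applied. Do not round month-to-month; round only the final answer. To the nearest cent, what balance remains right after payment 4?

Monthly rate r = 25.1%/12 = 2.09167% = 0.0209167.
Each month: B ← B·(1+r) − $295.00.
Month 1: interest $170.47; balance after payment $8,025.47.
Month 2: interest $167.87; balance after payment $7,898.34.
Month 3: interest $165.21; balance after payment $7,768.54.
Month 4: interest $162.49; balance after payment $7,636.04.

$7,636.04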